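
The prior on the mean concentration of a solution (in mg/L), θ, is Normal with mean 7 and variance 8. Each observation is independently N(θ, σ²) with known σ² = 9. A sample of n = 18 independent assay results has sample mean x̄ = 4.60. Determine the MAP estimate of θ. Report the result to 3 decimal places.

θ̂_MAP = 4.741

n = 18, x̄ = 4.60.
For a Normal prior and Normal likelihood with known variance, the posterior is Normal; its mode equals its mean, the precision-weighted average.
Prior precision 1/σ₀² = 1/8 = 0.125; data precision n/σ² = 18/9 = 2.
θ̂ = (0.125·7 + 2·4.6) / (0.125 + 2) = 10.075/2.125 = 403/85 ≈ 4.741.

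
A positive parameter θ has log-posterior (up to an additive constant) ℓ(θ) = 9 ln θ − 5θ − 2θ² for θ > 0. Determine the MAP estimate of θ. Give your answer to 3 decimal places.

ℓ'(θ) = 9/θ − 5 − 4θ. Setting this to zero and multiplying by θ: 4θ² + 5θ − 9 = 0.
θ = (−5 + √(5² + 4·4·9)) / (2·4) = (−5 + √169) / 8 = (−5 + 13)/8 = 1.
ℓ''(θ) = −9/θ² − 4 < 0, confirming a maximum.

θ̂_MAP = 1.000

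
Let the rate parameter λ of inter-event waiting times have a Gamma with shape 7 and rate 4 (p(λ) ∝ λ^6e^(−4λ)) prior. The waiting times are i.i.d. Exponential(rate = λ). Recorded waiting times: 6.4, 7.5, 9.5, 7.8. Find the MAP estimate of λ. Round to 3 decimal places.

The Exponential(rate=λ) likelihood is ∝ λ^n e^(−λΣtᵢ). Here n = 4 and Σtᵢ = 6.4 + 7.5 + 9.5 + 7.8 = 31.2.
Posterior ∝ λ^6e^(−4λ) · λ^4e^(−31.2λ) = λ^10e^(−35.2λ), i.e. Gamma(11, 35.2).
Mode = (a−1)/b = 10/35.2 ≈ 0.284.

λ̂_MAP = 0.284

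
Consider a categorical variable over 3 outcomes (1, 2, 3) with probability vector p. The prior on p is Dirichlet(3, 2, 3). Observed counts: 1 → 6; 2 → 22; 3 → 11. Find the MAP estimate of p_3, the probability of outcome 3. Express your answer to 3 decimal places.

MAP estimate: 0.295

The posterior is Dirichlet(αᵢ + nᵢ) = Dirichlet(9, 24, 14).
For a Dirichlet(a₁,…,a_K) with all aᵢ > 1, the mode has j-th component (aⱼ − 1)/(Σaᵢ − K).
Here Σaᵢ = 47 and K = 3, so p_3 = (14 − 1)/(47 − 3) = 13/44 ≈ 0.295.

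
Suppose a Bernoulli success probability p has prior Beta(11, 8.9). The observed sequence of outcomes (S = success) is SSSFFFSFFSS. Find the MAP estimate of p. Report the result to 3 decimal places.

p̂_MAP = 0.554

Prior: Beta(11, 8.9).
Data: 6 successes in 11 trials (from the sequence). The binomial likelihood contributes p^6(1−p)^5, so the posterior is Beta(11+6, 8.9+5) = Beta(17, 13.9).
For Beta(a, b) with a, b > 1 the mode is (a−1)/(a+b−2) = 16/28.9 ≈ 0.554.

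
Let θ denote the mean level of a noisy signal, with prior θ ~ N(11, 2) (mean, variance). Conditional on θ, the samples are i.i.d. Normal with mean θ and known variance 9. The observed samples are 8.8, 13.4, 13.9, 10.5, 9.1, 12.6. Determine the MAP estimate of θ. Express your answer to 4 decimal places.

n = 6; x̄ = (8.8 + 13.4 + 13.9 + 10.5 + 9.1 + 12.6)/6 = 68.3/6 = 683/60 ≈ 11.3833.
For a Normal prior and Normal likelihood with known variance, the posterior is Normal; its mode equals its mean, the precision-weighted average.
Prior precision 1/σ₀² = 1/2 = 0.5; data precision n/σ² = 6/9 = 2/3.
θ̂ = (0.5·11 + (2/3)·(683/60)) / (0.5 + 2/3) = (589/45)/(7/6) = 1178/105 ≈ 11.2190.

θ̂_MAP = 11.2190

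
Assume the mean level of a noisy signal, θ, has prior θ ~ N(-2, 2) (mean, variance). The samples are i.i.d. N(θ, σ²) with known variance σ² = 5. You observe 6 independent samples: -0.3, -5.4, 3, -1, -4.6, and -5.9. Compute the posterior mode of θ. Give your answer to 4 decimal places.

θ̂_MAP = -2.2588

n = 6; x̄ = ((-0.3) + (-5.4) + 3 + (-1) + (-4.6) + (-5.9))/6 = -14.2/6 = -71/30 ≈ -2.3667.
For a Normal prior and Normal likelihood with known variance, the posterior is Normal; its mode equals its mean, the precision-weighted average.
Prior precision 1/σ₀² = 1/2 = 0.5; data precision n/σ² = 6/5 = 1.2.
θ̂ = (0.5·(-2) + 1.2·(-71/30)) / (0.5 + 1.2) = (-3.84)/1.7 = -192/85 ≈ -2.2588.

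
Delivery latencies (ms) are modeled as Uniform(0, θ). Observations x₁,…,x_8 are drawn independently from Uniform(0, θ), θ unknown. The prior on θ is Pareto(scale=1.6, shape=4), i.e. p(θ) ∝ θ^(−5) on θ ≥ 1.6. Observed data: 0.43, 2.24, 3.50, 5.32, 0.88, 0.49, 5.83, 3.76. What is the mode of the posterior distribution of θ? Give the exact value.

The Uniform(0, θ) likelihood is θ^(−n) for θ ≥ max(xᵢ), zero otherwise. Here max(xᵢ) = 5.83.
Posterior ∝ θ^(−5) · θ^(−8) = θ^(−13) on θ ≥ max(1.6, 5.83) = 5.83.
This density is strictly decreasing in θ, so the posterior mode lies at the lower boundary of the support.

θ̂_MAP = 5.83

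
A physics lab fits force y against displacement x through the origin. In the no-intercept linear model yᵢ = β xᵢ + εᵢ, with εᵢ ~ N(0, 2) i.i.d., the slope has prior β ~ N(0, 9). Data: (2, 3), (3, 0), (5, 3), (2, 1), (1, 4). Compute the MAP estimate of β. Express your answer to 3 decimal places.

log p(β | y) = −Σ(yᵢ − βxᵢ)²/(2·2) − β²/(2·9) + const.
Setting the derivative to zero: Σxᵢ(yᵢ − βxᵢ)/2 − β/9 = 0, so β = Σxᵢyᵢ / (Σxᵢ² + σ²/τ²).
Σxᵢyᵢ = 2·3 + 3·0 + 5·3 + 2·1 + 1·4 = 27; Σxᵢ² = 43; σ²/τ² = 2/9.
β̂_MAP = 27 / (43 + 2/9) = 27/(389/9) = 243/389 ≈ 0.625.

β̂_MAP = 0.625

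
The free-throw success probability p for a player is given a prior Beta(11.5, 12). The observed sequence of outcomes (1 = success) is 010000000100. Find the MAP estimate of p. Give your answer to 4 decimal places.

Prior: Beta(11.5, 12).
Data: 2 successes in 12 trials (from the sequence). The binomial likelihood contributes p^2(1−p)^10, so the posterior is Beta(11.5+2, 12+10) = Beta(13.5, 22).
For Beta(a, b) with a, b > 1 the mode is (a−1)/(a+b−2) = 12.5/33.5 ≈ 0.3731.

p̂_MAP = 0.3731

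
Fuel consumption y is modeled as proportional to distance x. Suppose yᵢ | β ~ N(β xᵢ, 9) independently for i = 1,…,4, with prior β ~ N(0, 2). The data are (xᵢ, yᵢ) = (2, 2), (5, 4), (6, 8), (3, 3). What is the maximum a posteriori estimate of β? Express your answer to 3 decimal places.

log p(β | y) = −Σ(yᵢ − βxᵢ)²/(2·9) − β²/(2·2) + const.
Setting the derivative to zero: Σxᵢ(yᵢ − βxᵢ)/9 − β/2 = 0, so β = Σxᵢyᵢ / (Σxᵢ² + σ²/τ²).
Σxᵢyᵢ = 2·2 + 5·4 + 6·8 + 3·3 = 81; Σxᵢ² = 74; σ²/τ² = 4.5.
β̂_MAP = 81 / (74 + 4.5) = 81/78.5 ≈ 1.032.

β̂_MAP = 1.032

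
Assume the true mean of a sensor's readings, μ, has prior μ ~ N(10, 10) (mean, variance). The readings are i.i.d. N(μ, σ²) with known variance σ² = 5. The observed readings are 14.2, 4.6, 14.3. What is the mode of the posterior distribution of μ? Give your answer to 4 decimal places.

μ̂_MAP = 10.8857

n = 3; x̄ = (14.2 + 4.6 + 14.3)/3 = 33.1/3 = 331/30 ≈ 11.0333.
For a Normal prior and Normal likelihood with known variance, the posterior is Normal; its mode equals its mean, the precision-weighted average.
Prior precision 1/σ₀² = 1/10 = 0.1; data precision n/σ² = 3/5 = 0.6.
μ̂ = (0.1·10 + 0.6·(331/30)) / (0.1 + 0.6) = 7.62/0.7 = 381/35 ≈ 10.8857.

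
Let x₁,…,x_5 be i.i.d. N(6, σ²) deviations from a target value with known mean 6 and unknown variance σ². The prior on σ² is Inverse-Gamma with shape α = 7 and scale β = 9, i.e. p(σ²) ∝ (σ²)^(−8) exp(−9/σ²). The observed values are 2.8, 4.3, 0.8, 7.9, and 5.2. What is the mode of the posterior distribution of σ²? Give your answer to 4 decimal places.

Sum of squared deviations about the known mean: SS = (2.8−6)² + (4.3−6)² + (0.8−6)² + (7.9−6)² + (5.2−6)² = 44.42.
The Normal likelihood contributes (σ²)^(−n/2) exp(−SS/(2σ²)), so the posterior is Inverse-Gamma(α + n/2, β + SS/2) = Inverse-Gamma(9.5, 31.21).
The mode of Inverse-Gamma(a, b) is b/(a+1) = 31.21/10.5 ≈ 2.9724.

σ̂²_MAP = 2.9724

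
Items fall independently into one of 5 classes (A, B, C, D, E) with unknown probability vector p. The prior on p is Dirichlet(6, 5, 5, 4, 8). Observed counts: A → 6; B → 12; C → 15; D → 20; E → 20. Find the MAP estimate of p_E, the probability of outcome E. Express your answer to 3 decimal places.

The posterior is Dirichlet(αᵢ + nᵢ) = Dirichlet(12, 17, 20, 24, 28).
For a Dirichlet(a₁,…,a_K) with all aᵢ > 1, the mode has j-th component (aⱼ − 1)/(Σaᵢ − K).
Here Σaᵢ = 101 and K = 5, so p_E = (28 − 1)/(101 − 5) = 27/96 ≈ 0.281.

MAP estimate of p_E = 0.281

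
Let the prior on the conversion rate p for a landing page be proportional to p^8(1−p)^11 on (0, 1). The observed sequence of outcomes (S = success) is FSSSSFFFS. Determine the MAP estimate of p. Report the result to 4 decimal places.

p̂_MAP = 0.4643

The prior density ∝ p^8(1−p)^11 is the kernel of Beta(9, 12).
Data: 5 successes in 9 trials (from the sequence). The binomial likelihood contributes p^5(1−p)^4, so the posterior is Beta(9+5, 12+4) = Beta(14, 16).
For Beta(a, b) with a, b > 1 the mode is (a−1)/(a+b−2) = 13/28 ≈ 0.4643.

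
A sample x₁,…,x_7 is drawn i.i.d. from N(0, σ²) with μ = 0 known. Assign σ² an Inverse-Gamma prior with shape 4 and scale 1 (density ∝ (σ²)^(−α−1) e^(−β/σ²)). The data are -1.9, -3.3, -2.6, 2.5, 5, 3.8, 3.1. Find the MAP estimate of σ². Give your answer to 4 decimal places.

σ̂²_MAP = 4.6212

Sum of squared deviations about the known mean: SS = (-1.9−0)² + (-3.3−0)² + (-2.6−0)² + (2.5−0)² + (5−0)² + (3.8−0)² + (3.1−0)² = 76.56.
The Normal likelihood contributes (σ²)^(−n/2) exp(−SS/(2σ²)), so the posterior is Inverse-Gamma(α + n/2, β + SS/2) = Inverse-Gamma(7.5, 39.28).
The mode of Inverse-Gamma(a, b) is b/(a+1) = 39.28/8.5 ≈ 4.6212.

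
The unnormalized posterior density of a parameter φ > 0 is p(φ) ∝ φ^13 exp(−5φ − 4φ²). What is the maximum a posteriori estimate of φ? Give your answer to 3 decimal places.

ℓ'(φ) = 13/φ − 5 − 8φ. Setting this to zero and multiplying by φ: 8φ² + 5φ − 13 = 0.
φ = (−5 + √(5² + 4·8·13)) / (2·8) = (−5 + √441) / 16 = (−5 + 21)/16 = 1.
ℓ''(φ) = −13/φ² − 8 < 0, confirming a maximum.

φ̂_MAP = 1.000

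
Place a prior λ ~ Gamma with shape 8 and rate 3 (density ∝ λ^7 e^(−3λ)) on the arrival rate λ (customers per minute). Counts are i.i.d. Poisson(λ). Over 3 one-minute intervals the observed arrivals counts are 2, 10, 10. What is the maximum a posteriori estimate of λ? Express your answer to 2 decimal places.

Σxᵢ = 2+10+10 = 22, with n = 3.
Posterior ∝ λ^7e^(−3λ) · λ^22e^(−3λ) = λ^29e^(−6λ), i.e. Gamma(shape=30, rate=6).
The mode of a Gamma(a, b) with a ≥ 1 (shape–rate) is (a−1)/b = 29/6 ≈ 4.83.

λ̂_MAP = 4.83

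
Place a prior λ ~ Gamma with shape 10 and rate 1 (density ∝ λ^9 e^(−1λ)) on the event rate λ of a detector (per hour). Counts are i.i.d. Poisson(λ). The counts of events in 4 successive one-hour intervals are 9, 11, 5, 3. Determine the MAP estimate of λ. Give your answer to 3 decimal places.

Σxᵢ = 9+11+5+3 = 28, with n = 4.
Posterior ∝ λ^9e^(−1λ) · λ^28e^(−4λ) = λ^37e^(−5λ), i.e. Gamma(shape=38, rate=5).
The mode of a Gamma(a, b) with a ≥ 1 (shape–rate) is (a−1)/b = 37/5 ≈ 7.400.

λ̂_MAP = 7.400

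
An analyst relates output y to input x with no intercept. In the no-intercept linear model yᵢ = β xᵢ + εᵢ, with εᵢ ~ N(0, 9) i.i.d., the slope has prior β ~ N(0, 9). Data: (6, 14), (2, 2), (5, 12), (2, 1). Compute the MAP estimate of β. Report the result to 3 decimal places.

log p(β | y) = −Σ(yᵢ − βxᵢ)²/(2·9) − β²/(2·9) + const.
Setting the derivative to zero: Σxᵢ(yᵢ − βxᵢ)/9 − β/9 = 0, so β = Σxᵢyᵢ / (Σxᵢ² + σ²/τ²).
Σxᵢyᵢ = 6·14 + 2·2 + 5·12 + 2·1 = 150; Σxᵢ² = 69; σ²/τ² = 1.
β̂_MAP = 150 / (69 + 1) = 150/70 ≈ 2.143.

β̂_MAP = 2.143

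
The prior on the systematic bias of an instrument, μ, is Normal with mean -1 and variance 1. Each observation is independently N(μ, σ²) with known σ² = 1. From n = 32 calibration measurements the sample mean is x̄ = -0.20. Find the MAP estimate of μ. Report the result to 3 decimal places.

μ̂_MAP = -0.224

n = 32, x̄ = -0.20.
For a Normal prior and Normal likelihood with known variance, the posterior is Normal; its mode equals its mean, the precision-weighted average.
Prior precision 1/σ₀² = 1/1 = 1; data precision n/σ² = 32/1 = 32.
μ̂ = (1·(-1) + 32·(-0.2)) / (1 + 32) = (-7.4)/33 = -37/165 ≈ -0.224.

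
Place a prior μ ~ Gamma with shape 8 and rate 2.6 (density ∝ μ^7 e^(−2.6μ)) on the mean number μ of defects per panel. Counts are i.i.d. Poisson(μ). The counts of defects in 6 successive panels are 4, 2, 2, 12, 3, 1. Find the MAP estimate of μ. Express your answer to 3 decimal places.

Σxᵢ = 4+2+2+12+3+1 = 24, with n = 6.
Posterior ∝ μ^7e^(−2.6μ) · μ^24e^(−6μ) = μ^31e^(−8.6μ), i.e. Gamma(shape=32, rate=8.6).
The mode of a Gamma(a, b) with a ≥ 1 (shape–rate) is (a−1)/b = 31/8.6 ≈ 3.605.

μ̂_MAP = 3.605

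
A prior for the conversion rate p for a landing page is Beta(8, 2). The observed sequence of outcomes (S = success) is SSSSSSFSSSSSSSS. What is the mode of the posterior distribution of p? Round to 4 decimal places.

p̂_MAP = 0.9130

Prior: Beta(8, 2).
Data: 14 successes in 15 trials (from the sequence). The binomial likelihood contributes p^14(1−p)^1, so the posterior is Beta(8+14, 2+1) = Beta(22, 3).
For Beta(a, b) with a, b > 1 the mode is (a−1)/(a+b−2) = 21/23 ≈ 0.9130.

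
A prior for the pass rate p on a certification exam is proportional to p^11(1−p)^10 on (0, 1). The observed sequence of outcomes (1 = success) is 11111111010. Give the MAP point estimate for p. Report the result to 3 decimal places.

The prior density ∝ p^11(1−p)^10 is the kernel of Beta(12, 11).
Data: 9 successes in 11 trials (from the sequence). The binomial likelihood contributes p^9(1−p)^2, so the posterior is Beta(12+9, 11+2) = Beta(21, 13).
For Beta(a, b) with a, b > 1 the mode is (a−1)/(a+b−2) = 20/32 ≈ 0.625.

p̂_MAP = 0.625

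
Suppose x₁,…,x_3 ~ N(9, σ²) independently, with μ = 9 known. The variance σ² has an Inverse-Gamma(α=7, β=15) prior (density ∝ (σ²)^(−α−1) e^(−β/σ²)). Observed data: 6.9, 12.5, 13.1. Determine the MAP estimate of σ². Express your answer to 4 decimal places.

Sum of squared deviations about the known mean: SS = (6.9−9)² + (12.5−9)² + (13.1−9)² = 33.47.
The Normal likelihood contributes (σ²)^(−n/2) exp(−SS/(2σ²)), so the posterior is Inverse-Gamma(α + n/2, β + SS/2) = Inverse-Gamma(8.5, 31.735).
The mode of Inverse-Gamma(a, b) is b/(a+1) = 31.735/9.5 ≈ 3.3405.

σ̂²_MAP = 3.3405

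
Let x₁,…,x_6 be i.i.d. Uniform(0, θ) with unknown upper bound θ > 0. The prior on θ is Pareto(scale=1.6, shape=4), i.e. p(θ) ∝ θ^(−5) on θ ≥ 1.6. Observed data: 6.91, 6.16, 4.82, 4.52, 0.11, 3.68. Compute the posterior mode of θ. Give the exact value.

The Uniform(0, θ) likelihood is θ^(−n) for θ ≥ max(xᵢ), zero otherwise. Here max(xᵢ) = 6.91.
Posterior ∝ θ^(−5) · θ^(−6) = θ^(−11) on θ ≥ max(1.6, 6.91) = 6.91.
This density is strictly decreasing in θ, so the posterior mode lies at the lower boundary of the support.

θ̂_MAP = 6.91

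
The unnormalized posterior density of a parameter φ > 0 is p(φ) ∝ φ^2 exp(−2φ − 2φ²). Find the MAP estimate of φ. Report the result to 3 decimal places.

ℓ'(φ) = 2/φ − 2 − 4φ. Setting this to zero and multiplying by φ: 4φ² + 2φ − 2 = 0.
φ = (−2 + √(2² + 4·4·2)) / (2·4) = (−2 + √36) / 8 = (−2 + 6)/8 = 1/2.
ℓ''(φ) = −2/φ² − 4 < 0, confirming a maximum.

φ̂_MAP = 0.500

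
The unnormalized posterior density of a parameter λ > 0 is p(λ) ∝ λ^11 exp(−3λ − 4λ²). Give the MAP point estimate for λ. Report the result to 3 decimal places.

ℓ'(λ) = 11/λ − 3 − 8λ. Setting this to zero and multiplying by λ: 8λ² + 3λ − 11 = 0.
λ = (−3 + √(3² + 4·8·11)) / (2·8) = (−3 + √361) / 16 = (−3 + 19)/16 = 1.
ℓ''(λ) = −11/λ² − 8 < 0, confirming a maximum.

λ̂_MAP = 1.000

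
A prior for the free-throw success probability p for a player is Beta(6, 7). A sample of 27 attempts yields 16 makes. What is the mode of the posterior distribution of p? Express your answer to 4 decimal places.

Prior: Beta(6, 7).
Data: 16 successes in 27 trials. The binomial likelihood contributes p^16(1−p)^11, so the posterior is Beta(6+16, 7+11) = Beta(22, 18).
For Beta(a, b) with a, b > 1 the mode is (a−1)/(a+b−2) = 21/38 ≈ 0.5526.

p̂_MAP = 0.5526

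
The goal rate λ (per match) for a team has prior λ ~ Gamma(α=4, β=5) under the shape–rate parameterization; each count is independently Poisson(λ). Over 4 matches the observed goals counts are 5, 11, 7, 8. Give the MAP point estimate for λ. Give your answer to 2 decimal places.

λ̂_MAP = 3.78

Σxᵢ = 5+11+7+8 = 31, with n = 4.
Posterior ∝ λ^3e^(−5λ) · λ^31e^(−4λ) = λ^34e^(−9λ), i.e. Gamma(shape=35, rate=9).
The mode of a Gamma(a, b) with a ≥ 1 (shape–rate) is (a−1)/b = 34/9 ≈ 3.78.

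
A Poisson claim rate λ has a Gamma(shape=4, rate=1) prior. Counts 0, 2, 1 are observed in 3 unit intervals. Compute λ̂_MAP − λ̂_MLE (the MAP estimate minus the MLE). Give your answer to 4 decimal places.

Σxᵢ = 3. Posterior is Gamma(7, 4); MAP = (7−1)/4 = 6/4 ≈ 1.50000.
MLE = x̄ = 3/3 ≈ 1.00000.
Difference = 6/4 − 3/3 = 1/2 ≈ 0.5000.

MAP − MLE = 0.5000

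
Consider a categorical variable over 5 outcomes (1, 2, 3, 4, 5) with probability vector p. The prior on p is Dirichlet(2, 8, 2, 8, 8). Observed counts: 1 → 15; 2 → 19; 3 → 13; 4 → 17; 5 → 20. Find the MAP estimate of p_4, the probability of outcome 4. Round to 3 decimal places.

The posterior is Dirichlet(αᵢ + nᵢ) = Dirichlet(17, 27, 15, 25, 28).
For a Dirichlet(a₁,…,a_K) with all aᵢ > 1, the mode has j-th component (aⱼ − 1)/(Σaᵢ − K).
Here Σaᵢ = 112 and K = 5, so p_4 = (25 − 1)/(112 − 5) = 24/107 ≈ 0.224.

MAP estimate: 0.224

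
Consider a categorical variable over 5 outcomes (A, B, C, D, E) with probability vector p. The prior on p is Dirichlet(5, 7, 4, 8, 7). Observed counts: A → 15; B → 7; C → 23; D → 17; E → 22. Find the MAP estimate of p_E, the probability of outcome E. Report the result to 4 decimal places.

MAP estimate of p_E = 0.2545

The posterior is Dirichlet(αᵢ + nᵢ) = Dirichlet(20, 14, 27, 25, 29).
For a Dirichlet(a₁,…,a_K) with all aᵢ > 1, the mode has j-th component (aⱼ − 1)/(Σaᵢ − K).
Here Σaᵢ = 115 and K = 5, so p_E = (29 − 1)/(115 − 5) = 28/110 ≈ 0.2545.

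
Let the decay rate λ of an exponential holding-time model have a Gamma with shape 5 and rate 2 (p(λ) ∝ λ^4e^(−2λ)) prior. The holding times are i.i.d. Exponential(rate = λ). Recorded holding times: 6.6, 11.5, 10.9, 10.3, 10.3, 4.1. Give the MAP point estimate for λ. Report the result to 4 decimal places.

λ̂_MAP = 0.1795

The Exponential(rate=λ) likelihood is ∝ λ^n e^(−λΣtᵢ). Here n = 6 and Σtᵢ = 6.6 + 11.5 + 10.9 + 10.3 + 10.3 + 4.1 = 53.7.
Posterior ∝ λ^4e^(−2λ) · λ^6e^(−53.7λ) = λ^10e^(−55.7λ), i.e. Gamma(11, 55.7).
Mode = (a−1)/b = 10/55.7 ≈ 0.1795.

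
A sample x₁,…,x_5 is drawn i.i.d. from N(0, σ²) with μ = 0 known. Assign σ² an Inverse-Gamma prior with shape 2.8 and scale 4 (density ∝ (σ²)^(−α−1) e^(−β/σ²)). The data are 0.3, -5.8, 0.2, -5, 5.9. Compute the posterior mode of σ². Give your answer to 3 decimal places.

Sum of squared deviations about the known mean: SS = (0.3−0)² + (-5.8−0)² + (0.2−0)² + (-5−0)² + (5.9−0)² = 93.58.
The Normal likelihood contributes (σ²)^(−n/2) exp(−SS/(2σ²)), so the posterior is Inverse-Gamma(α + n/2, β + SS/2) = Inverse-Gamma(5.3, 50.79).
The mode of Inverse-Gamma(a, b) is b/(a+1) = 50.79/6.3 ≈ 8.062.

σ̂²_MAP = 8.062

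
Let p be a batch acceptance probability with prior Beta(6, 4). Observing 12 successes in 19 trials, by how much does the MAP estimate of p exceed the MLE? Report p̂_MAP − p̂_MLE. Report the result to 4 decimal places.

MAP − MLE = -0.0019

Posterior is Beta(18, 11); MAP = (18−1)/(29−2) = 17/27 ≈ 0.62963.
MLE ignores the prior: p̂_MLE = k/n = 12/19 ≈ 0.63158.
Difference = 17/27 − 12/19 = -1/513 ≈ -0.0019.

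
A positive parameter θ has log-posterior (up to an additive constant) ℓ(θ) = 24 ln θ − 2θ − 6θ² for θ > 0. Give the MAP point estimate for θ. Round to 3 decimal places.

θ̂_MAP = 1.333

ℓ'(θ) = 24/θ − 2 − 12θ. Setting this to zero and multiplying by θ: 12θ² + 2θ − 24 = 0.
θ = (−2 + √(2² + 4·12·24)) / (2·12) = (−2 + √1156) / 24 = (−2 + 34)/24 = 4/3.
ℓ''(θ) = −24/θ² − 12 < 0, confirming a maximum.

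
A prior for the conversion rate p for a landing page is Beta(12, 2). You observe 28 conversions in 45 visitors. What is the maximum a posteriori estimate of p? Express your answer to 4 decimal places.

p̂_MAP = 0.6842

Prior: Beta(12, 2).
Data: 28 successes in 45 trials. The binomial likelihood contributes p^28(1−p)^17, so the posterior is Beta(12+28, 2+17) = Beta(40, 19).
For Beta(a, b) with a, b > 1 the mode is (a−1)/(a+b−2) = 39/57 ≈ 0.6842.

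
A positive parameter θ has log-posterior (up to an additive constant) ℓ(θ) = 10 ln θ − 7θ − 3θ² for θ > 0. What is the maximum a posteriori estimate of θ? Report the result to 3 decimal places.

θ̂_MAP = 0.833

ℓ'(θ) = 10/θ − 7 − 6θ. Setting this to zero and multiplying by θ: 6θ² + 7θ − 10 = 0.
θ = (−7 + √(7² + 4·6·10)) / (2·6) = (−7 + √289) / 12 = (−7 + 17)/12 = 5/6.
ℓ''(θ) = −10/θ² − 6 < 0, confirming a maximum.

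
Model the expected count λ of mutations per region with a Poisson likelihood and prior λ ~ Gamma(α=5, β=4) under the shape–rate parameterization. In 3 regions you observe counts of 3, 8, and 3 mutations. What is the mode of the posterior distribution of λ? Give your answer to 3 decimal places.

Σxᵢ = 3+8+3 = 14, with n = 3.
Posterior ∝ λ^4e^(−4λ) · λ^14e^(−3λ) = λ^18e^(−7λ), i.e. Gamma(shape=19, rate=7).
The mode of a Gamma(a, b) with a ≥ 1 (shape–rate) is (a−1)/b = 18/7 ≈ 2.571.

λ̂_MAP = 2.571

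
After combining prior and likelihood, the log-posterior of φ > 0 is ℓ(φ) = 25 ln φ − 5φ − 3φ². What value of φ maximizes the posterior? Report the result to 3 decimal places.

ℓ'(φ) = 25/φ − 5 − 6φ. Setting this to zero and multiplying by φ: 6φ² + 5φ − 25 = 0.
φ = (−5 + √(5² + 4·6·25)) / (2·6) = (−5 + √625) / 12 = (−5 + 25)/12 = 5/3.
ℓ''(φ) = −25/φ² − 6 < 0, confirming a maximum.

φ̂_MAP = 1.667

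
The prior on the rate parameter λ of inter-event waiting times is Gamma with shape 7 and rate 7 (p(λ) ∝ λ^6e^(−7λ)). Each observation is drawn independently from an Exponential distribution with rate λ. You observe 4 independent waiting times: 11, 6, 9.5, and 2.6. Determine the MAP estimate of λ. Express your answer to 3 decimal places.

λ̂_MAP = 0.277

The Exponential(rate=λ) likelihood is ∝ λ^n e^(−λΣtᵢ). Here n = 4 and Σtᵢ = 11 + 6 + 9.5 + 2.6 = 29.1.
Posterior ∝ λ^6e^(−7λ) · λ^4e^(−29.1λ) = λ^10e^(−36.1λ), i.e. Gamma(11, 36.1).
Mode = (a−1)/b = 10/36.1 ≈ 0.277.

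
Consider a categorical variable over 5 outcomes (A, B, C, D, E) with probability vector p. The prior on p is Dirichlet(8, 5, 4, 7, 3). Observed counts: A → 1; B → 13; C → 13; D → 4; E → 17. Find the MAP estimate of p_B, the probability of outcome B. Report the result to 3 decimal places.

MAP estimate of p_B = 0.243

The posterior is Dirichlet(αᵢ + nᵢ) = Dirichlet(9, 18, 17, 11, 20).
For a Dirichlet(a₁,…,a_K) with all aᵢ > 1, the mode has j-th component (aⱼ − 1)/(Σaᵢ − K).
Here Σaᵢ = 75 and K = 5, so p_B = (18 − 1)/(75 − 5) = 17/70 ≈ 0.243.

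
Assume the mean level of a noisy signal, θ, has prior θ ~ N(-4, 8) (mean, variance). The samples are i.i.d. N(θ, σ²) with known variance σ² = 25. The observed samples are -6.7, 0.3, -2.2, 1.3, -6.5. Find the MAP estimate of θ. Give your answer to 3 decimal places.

n = 5; x̄ = ((-6.7) + 0.3 + (-2.2) + 1.3 + (-6.5))/5 = -13.8/5 = -2.76.
For a Normal prior and Normal likelihood with known variance, the posterior is Normal; its mode equals its mean, the precision-weighted average.
Prior precision 1/σ₀² = 1/8 = 0.125; data precision n/σ² = 5/25 = 0.2.
θ̂ = (0.125·(-4) + 0.2·(-2.76)) / (0.125 + 0.2) = (-1.052)/0.325 = -1052/325 ≈ -3.237.

θ̂_MAP = -3.237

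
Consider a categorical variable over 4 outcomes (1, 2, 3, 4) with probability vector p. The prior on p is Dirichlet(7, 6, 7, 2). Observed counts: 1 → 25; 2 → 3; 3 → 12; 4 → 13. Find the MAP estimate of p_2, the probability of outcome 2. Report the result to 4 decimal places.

MAP estimate: 0.1127

The posterior is Dirichlet(αᵢ + nᵢ) = Dirichlet(32, 9, 19, 15).
For a Dirichlet(a₁,…,a_K) with all aᵢ > 1, the mode has j-th component (aⱼ − 1)/(Σaᵢ − K).
Here Σaᵢ = 75 and K = 4, so p_2 = (9 − 1)/(75 − 4) = 8/71 ≈ 0.1127.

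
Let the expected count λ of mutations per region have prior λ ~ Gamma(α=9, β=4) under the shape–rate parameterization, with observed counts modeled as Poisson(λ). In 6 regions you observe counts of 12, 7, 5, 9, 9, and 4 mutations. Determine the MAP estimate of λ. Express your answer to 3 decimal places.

Σxᵢ = 12+7+5+9+9+4 = 46, with n = 6.
Posterior ∝ λ^8e^(−4λ) · λ^46e^(−6λ) = λ^54e^(−10λ), i.e. Gamma(shape=55, rate=10).
The mode of a Gamma(a, b) with a ≥ 1 (shape–rate) is (a−1)/b = 54/10 ≈ 5.400.

λ̂_MAP = 5.400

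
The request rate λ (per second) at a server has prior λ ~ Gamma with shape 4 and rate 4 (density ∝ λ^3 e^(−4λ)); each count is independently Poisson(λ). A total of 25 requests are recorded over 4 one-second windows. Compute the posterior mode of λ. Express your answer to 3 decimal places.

λ̂_MAP = 3.500

Σxᵢ = 25, n = 4.
Posterior ∝ λ^3e^(−4λ) · λ^25e^(−4λ) = λ^28e^(−8λ), i.e. Gamma(shape=29, rate=8).
The mode of a Gamma(a, b) with a ≥ 1 (shape–rate) is (a−1)/b = 28/8 ≈ 3.500.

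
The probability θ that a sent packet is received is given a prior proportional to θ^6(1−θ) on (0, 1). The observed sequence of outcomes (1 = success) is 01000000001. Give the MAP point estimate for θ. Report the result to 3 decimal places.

The prior density ∝ θ^6(1−θ)^1 is the kernel of Beta(7, 2).
Data: 2 successes in 11 trials (from the sequence). The binomial likelihood contributes θ^2(1−θ)^9, so the posterior is Beta(7+2, 2+9) = Beta(9, 11).
For Beta(a, b) with a, b > 1 the mode is (a−1)/(a+b−2) = 8/18 ≈ 0.444.

θ̂_MAP = 0.444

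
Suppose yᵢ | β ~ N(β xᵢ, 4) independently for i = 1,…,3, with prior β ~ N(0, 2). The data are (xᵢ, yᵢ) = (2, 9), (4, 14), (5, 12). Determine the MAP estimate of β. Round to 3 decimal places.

β̂_MAP = 2.851

log p(β | y) = −Σ(yᵢ − βxᵢ)²/(2·4) − β²/(2·2) + const.
Setting the derivative to zero: Σxᵢ(yᵢ − βxᵢ)/4 − β/2 = 0, so β = Σxᵢyᵢ / (Σxᵢ² + σ²/τ²).
Σxᵢyᵢ = 2·9 + 4·14 + 5·12 = 134; Σxᵢ² = 45; σ²/τ² = 2.
β̂_MAP = 134 / (45 + 2) = 134/47 ≈ 2.851.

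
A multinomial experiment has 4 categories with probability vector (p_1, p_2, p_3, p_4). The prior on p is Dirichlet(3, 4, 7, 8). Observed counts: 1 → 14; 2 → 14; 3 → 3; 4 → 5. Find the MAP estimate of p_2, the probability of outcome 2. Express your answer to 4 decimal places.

MAP estimate: 0.3148

The posterior is Dirichlet(αᵢ + nᵢ) = Dirichlet(17, 18, 10, 13).
For a Dirichlet(a₁,…,a_K) with all aᵢ > 1, the mode has j-th component (aⱼ − 1)/(Σaᵢ − K).
Here Σaᵢ = 58 and K = 4, so p_2 = (18 − 1)/(58 − 4) = 17/54 ≈ 0.3148.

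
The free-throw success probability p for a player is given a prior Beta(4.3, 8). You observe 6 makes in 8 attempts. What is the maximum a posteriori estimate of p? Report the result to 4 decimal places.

Prior: Beta(4.3, 8).
Data: 6 successes in 8 trials. The binomial likelihood contributes p^6(1−p)^2, so the posterior is Beta(4.3+6, 8+2) = Beta(10.3, 10).
For Beta(a, b) with a, b > 1 the mode is (a−1)/(a+b−2) = 9.3/18.3 ≈ 0.5082.

p̂_MAP = 0.5082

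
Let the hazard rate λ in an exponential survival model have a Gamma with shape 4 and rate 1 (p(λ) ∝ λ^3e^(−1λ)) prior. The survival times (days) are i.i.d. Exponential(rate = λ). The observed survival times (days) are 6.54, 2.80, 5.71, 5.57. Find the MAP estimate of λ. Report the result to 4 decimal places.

The Exponential(rate=λ) likelihood is ∝ λ^n e^(−λΣtᵢ). Here n = 4 and Σtᵢ = 6.54 + 2.80 + 5.71 + 5.57 = 20.62.
Posterior ∝ λ^3e^(−1λ) · λ^4e^(−20.62λ) = λ^7e^(−21.62λ), i.e. Gamma(8, 21.62).
Mode = (a−1)/b = 7/21.62 ≈ 0.3238.

λ̂_MAP = 0.3238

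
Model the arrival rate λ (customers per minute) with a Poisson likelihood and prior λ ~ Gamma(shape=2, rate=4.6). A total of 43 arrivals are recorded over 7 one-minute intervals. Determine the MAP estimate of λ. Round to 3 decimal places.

λ̂_MAP = 3.793

Σxᵢ = 43, n = 7.
Posterior ∝ λe^(−4.6λ) · λ^43e^(−7λ) = λ^44e^(−11.6λ), i.e. Gamma(shape=45, rate=11.6).
The mode of a Gamma(a, b) with a ≥ 1 (shape–rate) is (a−1)/b = 44/11.6 ≈ 3.793.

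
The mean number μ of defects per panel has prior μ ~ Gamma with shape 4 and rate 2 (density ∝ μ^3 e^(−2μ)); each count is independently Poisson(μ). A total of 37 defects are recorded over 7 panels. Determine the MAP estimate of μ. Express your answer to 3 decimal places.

Σxᵢ = 37, n = 7.
Posterior ∝ μ^3e^(−2μ) · μ^37e^(−7μ) = μ^40e^(−9μ), i.e. Gamma(shape=41, rate=9).
The mode of a Gamma(a, b) with a ≥ 1 (shape–rate) is (a−1)/b = 40/9 ≈ 4.444.

μ̂_MAP = 4.444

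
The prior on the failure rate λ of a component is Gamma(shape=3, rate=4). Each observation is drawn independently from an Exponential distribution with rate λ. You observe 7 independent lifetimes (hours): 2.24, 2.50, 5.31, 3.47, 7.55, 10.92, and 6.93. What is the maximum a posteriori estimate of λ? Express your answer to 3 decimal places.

λ̂_MAP = 0.210

The Exponential(rate=λ) likelihood is ∝ λ^n e^(−λΣtᵢ). Here n = 7 and Σtᵢ = 2.24 + 2.50 + 5.31 + 3.47 + 7.55 + 10.92 + 6.93 = 38.92.
Posterior ∝ λ^2e^(−4λ) · λ^7e^(−38.92λ) = λ^9e^(−42.92λ), i.e. Gamma(10, 42.92).
Mode = (a−1)/b = 9/42.92 ≈ 0.210.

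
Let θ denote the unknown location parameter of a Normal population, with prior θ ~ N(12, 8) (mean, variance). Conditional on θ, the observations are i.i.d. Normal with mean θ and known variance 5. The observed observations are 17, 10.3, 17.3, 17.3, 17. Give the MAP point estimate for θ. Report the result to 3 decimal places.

n = 5; x̄ = (17 + 10.3 + 17.3 + 17.3 + 17)/5 = 78.9/5 = 15.78.
For a Normal prior and Normal likelihood with known variance, the posterior is Normal; its mode equals its mean, the precision-weighted average.
Prior precision 1/σ₀² = 1/8 = 0.125; data precision n/σ² = 5/5 = 1.
θ̂ = (0.125·12 + 1·15.78) / (0.125 + 1) = 17.28/1.125 = 15.360.

θ̂_MAP = 15.360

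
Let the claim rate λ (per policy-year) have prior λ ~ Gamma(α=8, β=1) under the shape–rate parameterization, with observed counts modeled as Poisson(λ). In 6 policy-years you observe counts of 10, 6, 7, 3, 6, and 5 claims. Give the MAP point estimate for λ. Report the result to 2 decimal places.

Σxᵢ = 10+6+7+3+6+5 = 37, with n = 6.
Posterior ∝ λ^7e^(−1λ) · λ^37e^(−6λ) = λ^44e^(−7λ), i.e. Gamma(shape=45, rate=7).
The mode of a Gamma(a, b) with a ≥ 1 (shape–rate) is (a−1)/b = 44/7 ≈ 6.29.

λ̂_MAP = 6.29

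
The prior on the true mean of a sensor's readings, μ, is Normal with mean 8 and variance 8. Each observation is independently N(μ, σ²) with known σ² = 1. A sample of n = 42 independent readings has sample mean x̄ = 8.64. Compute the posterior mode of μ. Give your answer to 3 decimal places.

μ̂_MAP = 8.638

n = 42, x̄ = 8.64.
For a Normal prior and Normal likelihood with known variance, the posterior is Normal; its mode equals its mean, the precision-weighted average.
Prior precision 1/σ₀² = 1/8 = 0.125; data precision n/σ² = 42/1 = 42.
μ̂ = (0.125·8 + 42·8.64) / (0.125 + 42) = 363.88/42.125 = 72776/8425 ≈ 8.638.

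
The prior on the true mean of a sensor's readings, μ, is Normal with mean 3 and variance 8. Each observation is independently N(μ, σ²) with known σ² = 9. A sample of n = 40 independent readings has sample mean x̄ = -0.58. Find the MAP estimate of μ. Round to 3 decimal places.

n = 40, x̄ = -0.58.
For a Normal prior and Normal likelihood with known variance, the posterior is Normal; its mode equals its mean, the precision-weighted average.
Prior precision 1/σ₀² = 1/8 = 0.125; data precision n/σ² = 40/9.
μ̂ = (0.125·3 + (40/9)·(-0.58)) / (0.125 + 40/9) = (-793/360)/(329/72) = -793/1645 ≈ -0.482.

μ̂_MAP = -0.482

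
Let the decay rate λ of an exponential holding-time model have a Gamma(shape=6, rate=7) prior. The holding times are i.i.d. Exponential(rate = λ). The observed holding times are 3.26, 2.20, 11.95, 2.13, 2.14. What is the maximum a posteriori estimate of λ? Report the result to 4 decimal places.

The Exponential(rate=λ) likelihood is ∝ λ^n e^(−λΣtᵢ). Here n = 5 and Σtᵢ = 3.26 + 2.20 + 11.95 + 2.13 + 2.14 = 21.68.
Posterior ∝ λ^5e^(−7λ) · λ^5e^(−21.68λ) = λ^10e^(−28.68λ), i.e. Gamma(11, 28.68).
Mode = (a−1)/b = 10/28.68 ≈ 0.3487.

λ̂_MAP = 0.3487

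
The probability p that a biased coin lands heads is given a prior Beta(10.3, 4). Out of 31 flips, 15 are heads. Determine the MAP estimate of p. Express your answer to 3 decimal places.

Prior: Beta(10.3, 4).
Data: 15 successes in 31 trials. The binomial likelihood contributes p^15(1−p)^16, so the posterior is Beta(10.3+15, 4+16) = Beta(25.3, 20).
For Beta(a, b) with a, b > 1 the mode is (a−1)/(a+b−2) = 24.3/43.3 ≈ 0.561.

p̂_MAP = 0.561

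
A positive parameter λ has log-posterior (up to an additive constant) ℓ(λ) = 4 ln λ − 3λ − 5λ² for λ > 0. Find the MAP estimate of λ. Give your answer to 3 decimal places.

λ̂_MAP = 0.500

ℓ'(λ) = 4/λ − 3 − 10λ. Setting this to zero and multiplying by λ: 10λ² + 3λ − 4 = 0.
λ = (−3 + √(3² + 4·10·4)) / (2·10) = (−3 + √169) / 20 = (−3 + 13)/20 = 1/2.
ℓ''(λ) = −4/λ² − 10 < 0, confirming a maximum.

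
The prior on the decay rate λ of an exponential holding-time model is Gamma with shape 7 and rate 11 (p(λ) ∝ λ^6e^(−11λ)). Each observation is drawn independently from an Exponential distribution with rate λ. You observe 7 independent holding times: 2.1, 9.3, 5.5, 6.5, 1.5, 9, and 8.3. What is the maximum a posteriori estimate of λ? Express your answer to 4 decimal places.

λ̂_MAP = 0.2444

The Exponential(rate=λ) likelihood is ∝ λ^n e^(−λΣtᵢ). Here n = 7 and Σtᵢ = 2.1 + 9.3 + 5.5 + 6.5 + 1.5 + 9 + 8.3 = 42.2.
Posterior ∝ λ^6e^(−11λ) · λ^7e^(−42.2λ) = λ^13e^(−53.2λ), i.e. Gamma(14, 53.2).
Mode = (a−1)/b = 13/53.2 ≈ 0.2444.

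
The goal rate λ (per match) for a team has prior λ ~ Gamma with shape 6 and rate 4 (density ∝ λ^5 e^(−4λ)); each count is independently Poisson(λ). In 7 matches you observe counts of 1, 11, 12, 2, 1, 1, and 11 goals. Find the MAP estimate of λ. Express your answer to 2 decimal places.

λ̂_MAP = 4.00

Σxᵢ = 1+11+12+2+1+1+11 = 39, with n = 7.
Posterior ∝ λ^5e^(−4λ) · λ^39e^(−7λ) = λ^44e^(−11λ), i.e. Gamma(shape=45, rate=11).
The mode of a Gamma(a, b) with a ≥ 1 (shape–rate) is (a−1)/b = 44/11 ≈ 4.00.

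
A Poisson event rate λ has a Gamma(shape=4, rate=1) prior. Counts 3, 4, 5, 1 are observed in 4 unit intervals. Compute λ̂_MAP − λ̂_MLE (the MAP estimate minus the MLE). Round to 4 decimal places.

Σxᵢ = 13. Posterior is Gamma(17, 5); MAP = (17−1)/5 = 16/5 ≈ 3.20000.
MLE = x̄ = 13/4 ≈ 3.25000.
Difference = 16/5 − 13/4 = -1/20 ≈ -0.0500.

MAP − MLE = -0.0500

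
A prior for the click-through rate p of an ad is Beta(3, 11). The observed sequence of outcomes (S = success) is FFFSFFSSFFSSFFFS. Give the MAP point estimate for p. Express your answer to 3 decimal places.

p̂_MAP = 0.286

Prior: Beta(3, 11).
Data: 6 successes in 16 trials (from the sequence). The binomial likelihood contributes p^6(1−p)^10, so the posterior is Beta(3+6, 11+10) = Beta(9, 21).
For Beta(a, b) with a, b > 1 the mode is (a−1)/(a+b−2) = 8/28 ≈ 0.286.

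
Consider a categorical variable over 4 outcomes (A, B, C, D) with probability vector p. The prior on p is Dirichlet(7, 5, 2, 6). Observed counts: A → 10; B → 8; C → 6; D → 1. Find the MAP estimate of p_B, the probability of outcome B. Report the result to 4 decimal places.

The posterior is Dirichlet(αᵢ + nᵢ) = Dirichlet(17, 13, 8, 7).
For a Dirichlet(a₁,…,a_K) with all aᵢ > 1, the mode has j-th component (aⱼ − 1)/(Σaᵢ − K).
Here Σaᵢ = 45 and K = 4, so p_B = (13 − 1)/(45 − 4) = 12/41 ≈ 0.2927.

MAP estimate of p_B = 0.2927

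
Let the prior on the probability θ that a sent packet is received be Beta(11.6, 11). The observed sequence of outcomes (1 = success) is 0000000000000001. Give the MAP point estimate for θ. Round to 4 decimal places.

Prior: Beta(11.6, 11).
Data: 1 success in 16 trials (from the sequence). The binomial likelihood contributes θ(1−θ)^15, so the posterior is Beta(11.6+1, 11+15) = Beta(12.6, 26).
For Beta(a, b) with a, b > 1 the mode is (a−1)/(a+b−2) = 11.6/36.6 ≈ 0.3169.

θ̂_MAP = 0.3169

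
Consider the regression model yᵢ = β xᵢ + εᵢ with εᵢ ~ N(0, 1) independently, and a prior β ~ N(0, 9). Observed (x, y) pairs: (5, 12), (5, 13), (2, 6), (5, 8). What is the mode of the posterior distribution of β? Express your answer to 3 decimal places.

log p(β | y) = −Σ(yᵢ − βxᵢ)²/(2·1) − β²/(2·9) + const.
Setting the derivative to zero: Σxᵢ(yᵢ − βxᵢ)/1 − β/9 = 0, so β = Σxᵢyᵢ / (Σxᵢ² + σ²/τ²).
Σxᵢyᵢ = 5·12 + 5·13 + 2·6 + 5·8 = 177; Σxᵢ² = 79; σ²/τ² = 1/9.
β̂_MAP = 177 / (79 + 1/9) = 177/(712/9) = 1593/712 ≈ 2.237.

β̂_MAP = 2.237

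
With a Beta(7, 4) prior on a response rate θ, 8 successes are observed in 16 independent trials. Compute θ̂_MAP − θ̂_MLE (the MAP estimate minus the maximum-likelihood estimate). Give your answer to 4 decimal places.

MAP − MLE = 0.0600

Posterior is Beta(15, 12); MAP = (15−1)/(27−2) = 14/25 ≈ 0.56000.
MLE ignores the prior: θ̂_MLE = k/n = 8/16 ≈ 0.50000.
Difference = 14/25 − 8/16 = 3/50 ≈ 0.0600.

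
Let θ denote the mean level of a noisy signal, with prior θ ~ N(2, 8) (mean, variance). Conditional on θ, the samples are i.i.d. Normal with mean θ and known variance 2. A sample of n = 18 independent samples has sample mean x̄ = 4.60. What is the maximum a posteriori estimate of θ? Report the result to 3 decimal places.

n = 18, x̄ = 4.60.
For a Normal prior and Normal likelihood with known variance, the posterior is Normal; its mode equals its mean, the precision-weighted average.
Prior precision 1/σ₀² = 1/8 = 0.125; data precision n/σ² = 18/2 = 9.
θ̂ = (0.125·2 + 9·4.6) / (0.125 + 9) = 41.65/9.125 = 1666/365 ≈ 4.564.

θ̂_MAP = 4.564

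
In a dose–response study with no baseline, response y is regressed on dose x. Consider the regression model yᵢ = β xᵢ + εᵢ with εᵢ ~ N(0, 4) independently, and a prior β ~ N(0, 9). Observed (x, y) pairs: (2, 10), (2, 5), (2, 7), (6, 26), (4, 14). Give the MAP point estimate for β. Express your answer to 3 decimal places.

β̂_MAP = 3.972

log p(β | y) = −Σ(yᵢ − βxᵢ)²/(2·4) − β²/(2·9) + const.
Setting the derivative to zero: Σxᵢ(yᵢ − βxᵢ)/4 − β/9 = 0, so β = Σxᵢyᵢ / (Σxᵢ² + σ²/τ²).
Σxᵢyᵢ = 2·10 + 2·5 + 2·7 + 6·26 + 4·14 = 256; Σxᵢ² = 64; σ²/τ² = 4/9.
β̂_MAP = 256 / (64 + 4/9) = 256/(580/9) = 576/145 ≈ 3.972.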